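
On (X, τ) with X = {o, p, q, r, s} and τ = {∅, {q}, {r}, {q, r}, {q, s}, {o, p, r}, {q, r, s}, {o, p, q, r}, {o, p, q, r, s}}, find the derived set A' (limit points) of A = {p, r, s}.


A' = {o, p}

For each x ∈ X, list the open sets U ∈ τ with x ∈ U, then check whether U ∩ (A ∖ {x}) ≠ ∅ for every such U.
  x = o: opens ∋ x are {o, p, r}, {o, p, q, r}, {o, p, q, r, s}; each meets A ∖ {o}, so x IS a limit point.
  x = p: opens ∋ x are {o, p, r}, {o, p, q, r}, {o, p, q, r, s}; each meets A ∖ {p}, so x IS a limit point.
  x = q: open {q} ∋ x has {q} ∩ (A ∖ {q}) = ∅, so x is NOT a limit point.
  x = r: open {r} ∋ x has {r} ∩ (A ∖ {r}) = ∅, so x is NOT a limit point.
  x = s: open {q, s} ∋ x has {q, s} ∩ (A ∖ {s}) = ∅, so x is NOT a limit point.
Collecting: A' = {o, p}.


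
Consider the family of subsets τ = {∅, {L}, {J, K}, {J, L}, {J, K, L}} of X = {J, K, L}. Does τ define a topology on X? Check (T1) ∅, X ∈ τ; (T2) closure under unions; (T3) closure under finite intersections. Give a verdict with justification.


τ is NOT a topology on X.

Axiom (T1): ∅ ∈ τ? Yes; X ∈ τ? Yes.
Axiom (T2/T3): check pairwise unions and intersections of members of τ.
Counterexample for (T3): {J, K} ∩ {J, L} = {J} ∉ τ. Therefore τ is NOT a topology.


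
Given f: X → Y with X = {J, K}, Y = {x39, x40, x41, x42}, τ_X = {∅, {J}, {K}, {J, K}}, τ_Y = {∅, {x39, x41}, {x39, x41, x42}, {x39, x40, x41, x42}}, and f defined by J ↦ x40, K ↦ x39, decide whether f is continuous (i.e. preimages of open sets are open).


f IS continuous.

Compute f^{-1}(U) for each U ∈ τ_Y:
  U = ∅: f^{-1}(U) = ∅ ∈ τ_X ✓.
  U = {x39, x41}: f^{-1}(U) = {K} ∈ τ_X ✓.
  U = {x39, x41, x42}: f^{-1}(U) = {K} ∈ τ_X ✓.
  U = {x39, x40, x41, x42}: f^{-1}(U) = {J, K} ∈ τ_X ✓.
Every preimage lies in τ_X, so f IS continuous.


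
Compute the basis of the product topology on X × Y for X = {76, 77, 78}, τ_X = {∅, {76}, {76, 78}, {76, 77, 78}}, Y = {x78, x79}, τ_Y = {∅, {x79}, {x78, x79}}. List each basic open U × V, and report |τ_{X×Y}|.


Basis B = {∅ × ∅, {76} × {x79}, {76} × {x78, x79}, {76, 78} × {x79}, {76, 77, 78} × {x79}, {76, 78} × {x78, x79}, {76, 77, 78} × {x78, x79}}; |τ_{X×Y}| = 10.

Enumerate products U × V with U ∈ τ_X, V ∈ τ_Y (deduplicated):
  ∅ × ∅ = {} (∅)
  {76} × {x79} = {(76,x79)}
  {76} × {x78, x79} = {(76,x78), (76,x79)}
  {76, 78} × {x79} = {(76,x79), (78,x79)}
  {76, 77, 78} × {x79} = {(76,x79), (77,x79), (78,x79)}
  {76, 78} × {x78, x79} = {(76,x78), (76,x79), (78,x78), (78,x79)}
  {76, 77, 78} × {x78, x79} = {(76,x78), (76,x79), (77,x78), (77,x79), (78,x78), (78,x79)}
These 7 distinct sets form the basis B.
Close under arbitrary unions to get τ_{X×Y}; counting gives |τ_{X×Y}| = 10.


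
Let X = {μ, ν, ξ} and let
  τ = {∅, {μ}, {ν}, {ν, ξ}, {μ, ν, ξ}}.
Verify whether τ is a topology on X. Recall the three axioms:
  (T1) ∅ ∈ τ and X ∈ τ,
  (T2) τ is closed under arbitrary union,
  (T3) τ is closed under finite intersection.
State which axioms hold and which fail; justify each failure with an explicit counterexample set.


τ is NOT a topology on X.

Axiom (T1): ∅ ∈ τ? Yes; X ∈ τ? Yes.
Axiom (T2/T3): check pairwise unions and intersections of members of τ.
Counterexample for (T2): {μ} ∪ {ν} = {μ, ν} ∉ τ. Therefore τ is NOT a topology.


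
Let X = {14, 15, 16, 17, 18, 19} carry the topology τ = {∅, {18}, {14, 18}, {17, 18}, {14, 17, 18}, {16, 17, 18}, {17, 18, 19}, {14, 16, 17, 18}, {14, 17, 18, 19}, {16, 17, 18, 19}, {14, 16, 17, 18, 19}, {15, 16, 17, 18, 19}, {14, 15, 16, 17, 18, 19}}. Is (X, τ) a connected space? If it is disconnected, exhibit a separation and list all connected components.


(X, τ) is connected.

Find clopen sets (U ∈ τ with X ∖ U ∈ τ):
  U = ∅, X ∖ U = {14, 15, 16, 17, 18, 19} — both open, so U is clopen.
  U = {14, 15, 16, 17, 18, 19}, X ∖ U = ∅ — both open, so U is clopen.
Only trivial clopens (∅ and X) exist, so (X, τ) is connected.
Compute connected components by grouping points that agree on all clopens:
  component: {14, 15, 16, 17, 18, 19}


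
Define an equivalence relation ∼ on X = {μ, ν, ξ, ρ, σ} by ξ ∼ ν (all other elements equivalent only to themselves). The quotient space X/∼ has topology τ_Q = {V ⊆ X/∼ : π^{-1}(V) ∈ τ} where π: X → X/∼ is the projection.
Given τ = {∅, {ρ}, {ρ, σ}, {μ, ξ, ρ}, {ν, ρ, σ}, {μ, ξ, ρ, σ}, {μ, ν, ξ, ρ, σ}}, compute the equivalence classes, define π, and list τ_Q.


X/∼ = {[μ], [ν=ξ], [ρ], [σ]}; |τ_Q| = 4.

Equivalence classes: [μ], [ν=ξ], [ρ], [σ].
Quotient map π: X → X/∼ sends μ ↦ [μ], ν ↦ [ν=ξ], ξ ↦ [ν=ξ], ρ ↦ [ρ], σ ↦ [σ].
For each subset V ⊆ X/∼, compute π^{-1}(V) ⊆ X and check whether π^{-1}(V) ∈ τ. V is open in τ_Q iff π^{-1}(V) ∈ τ.
  V = {}: π^{-1}(V) = ∅ ∈ τ ✓.
  V = {[μ]}: π^{-1}(V) = {μ} ∉ τ ✗.
  V = {[ν=ξ]}: π^{-1}(V) = {ν, ξ} ∉ τ ✗.
  V = {[μ], [ν=ξ]}: π^{-1}(V) = {μ, ν, ξ} ∉ τ ✗.
  V = {[ρ]}: π^{-1}(V) = {ρ} ∈ τ ✓.
  V = {[μ], [ρ]}: π^{-1}(V) = {μ, ρ} ∉ τ ✗.
  V = {[ν=ξ], [ρ]}: π^{-1}(V) = {ν, ξ, ρ} ∉ τ ✗.
  V = {[μ], [ν=ξ], [ρ]}: π^{-1}(V) = {μ, ν, ξ, ρ} ∉ τ ✗.
  V = {[σ]}: π^{-1}(V) = {σ} ∉ τ ✗.
  V = {[μ], [σ]}: π^{-1}(V) = {μ, σ} ∉ τ ✗.
  V = {[ν=ξ], [σ]}: π^{-1}(V) = {ν, ξ, σ} ∉ τ ✗.
  V = {[μ], [ν=ξ], [σ]}: π^{-1}(V) = {μ, ν, ξ, σ} ∉ τ ✗.
  V = {[ρ], [σ]}: π^{-1}(V) = {ρ, σ} ∈ τ ✓.
  V = {[μ], [ρ], [σ]}: π^{-1}(V) = {μ, ρ, σ} ∉ τ ✗.
  V = {[ν=ξ], [ρ], [σ]}: π^{-1}(V) = {ν, ξ, ρ, σ} ∉ τ ✗.
  V = {[μ], [ν=ξ], [ρ], [σ]}: π^{-1}(V) = {μ, ν, ξ, ρ, σ} ∈ τ ✓.
Open sets in the quotient: τ_Q = {{}, {[ρ]}, {[ρ], [σ]}, {[μ], [ν=ξ], [ρ], [σ]}} (4 elements).


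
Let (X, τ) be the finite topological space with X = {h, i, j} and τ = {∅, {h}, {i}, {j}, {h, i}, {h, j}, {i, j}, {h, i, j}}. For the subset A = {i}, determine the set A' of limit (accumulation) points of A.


A' = ∅

For each x ∈ X, list the open sets U ∈ τ with x ∈ U, then check whether U ∩ (A ∖ {x}) ≠ ∅ for every such U.
  x = h: open {h} ∋ x has {h} ∩ (A ∖ {h}) = ∅, so x is NOT a limit point.
  x = i: open {i} ∋ x has {i} ∩ (A ∖ {i}) = ∅, so x is NOT a limit point.
  x = j: open {j} ∋ x has {j} ∩ (A ∖ {j}) = ∅, so x is NOT a limit point.
Collecting: A' = ∅.


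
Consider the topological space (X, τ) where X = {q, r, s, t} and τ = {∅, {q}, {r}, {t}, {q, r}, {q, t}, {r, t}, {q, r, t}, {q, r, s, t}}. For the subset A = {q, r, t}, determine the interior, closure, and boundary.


int(A) = {q, r, t}, cl(A) = {q, r, s, t}, ∂A = {s}.

Closed sets in (X, τ) are complements of opens:
  closed(X, τ) = {∅, {s}, {q, s}, {r, s}, {s, t}, {q, r, s}, {q, s, t}, {r, s, t}, {q, r, s, t}}.
int(A) = ⋃ {U ∈ τ : U ⊆ A}. Opens contained in A: ∅, {q}, {r}, {t}, {q, r}, {q, t}, {r, t}, {q, r, t}.
Taking the union of these: int(A) = {q, r, t}.
cl(A) = ⋂ {C closed : A ⊆ C}. Closed sets containing A: {q, r, s, t}.
Intersecting these: cl(A) = {q, r, s, t}.
∂A = cl(A) ∖ int(A) = {q, r, s, t} ∖ {q, r, t} = {s}.


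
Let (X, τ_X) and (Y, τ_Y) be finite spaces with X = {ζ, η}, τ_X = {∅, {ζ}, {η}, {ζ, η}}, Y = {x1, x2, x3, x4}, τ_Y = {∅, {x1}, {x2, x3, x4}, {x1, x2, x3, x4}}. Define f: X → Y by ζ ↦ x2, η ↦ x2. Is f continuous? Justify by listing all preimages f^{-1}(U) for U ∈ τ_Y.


f IS continuous.

Compute f^{-1}(U) for each U ∈ τ_Y:
  U = ∅: f^{-1}(U) = ∅ ∈ τ_X ✓.
  U = {x1}: f^{-1}(U) = ∅ ∈ τ_X ✓.
  U = {x2, x3, x4}: f^{-1}(U) = {ζ, η} ∈ τ_X ✓.
  U = {x1, x2, x3, x4}: f^{-1}(U) = {ζ, η} ∈ τ_X ✓.
Every preimage lies in τ_X, so f IS continuous.


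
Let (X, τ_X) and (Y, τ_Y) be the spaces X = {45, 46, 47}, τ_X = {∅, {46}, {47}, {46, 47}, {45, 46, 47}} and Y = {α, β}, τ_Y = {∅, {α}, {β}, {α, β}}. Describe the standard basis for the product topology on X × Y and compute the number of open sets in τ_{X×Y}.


Basis B = {∅ × ∅, {46} × {α}, {46} × {β}, {47} × {α}, {47} × {β}, {46} × {α, β}, {46, 47} × {α}, {46, 47} × {β}, {47} × {α, β}, {45, 46, 47} × {α}, {45, 46, 47} × {β}, {46, 47} × {α, β}, {45, 46, 47} × {α, β}}; |τ_{X×Y}| = 25.

Enumerate products U × V with U ∈ τ_X, V ∈ τ_Y (deduplicated):
  ∅ × ∅ = {} (∅)
  {46} × {α} = {(46,α)}
  {46} × {β} = {(46,β)}
  {47} × {α} = {(47,α)}
  {47} × {β} = {(47,β)}
  {46} × {α, β} = {(46,α), (46,β)}
  {46, 47} × {α} = {(46,α), (47,α)}
  {46, 47} × {β} = {(46,β), (47,β)}
  {47} × {α, β} = {(47,α), (47,β)}
  {45, 46, 47} × {α} = {(45,α), (46,α), (47,α)}
  {45, 46, 47} × {β} = {(45,β), (46,β), (47,β)}
  {46, 47} × {α, β} = {(46,α), (46,β), (47,α), (47,β)}
  {45, 46, 47} × {α, β} = {(45,α), (45,β), (46,α), (46,β), (47,α), (47,β)}
These 13 distinct sets form the basis B.
Close under arbitrary unions to get τ_{X×Y}; counting gives |τ_{X×Y}| = 25.


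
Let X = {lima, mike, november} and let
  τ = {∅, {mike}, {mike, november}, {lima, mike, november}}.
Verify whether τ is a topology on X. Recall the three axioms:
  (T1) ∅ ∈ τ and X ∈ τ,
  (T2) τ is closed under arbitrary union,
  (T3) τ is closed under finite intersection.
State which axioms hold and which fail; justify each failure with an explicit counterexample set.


τ IS a topology on X.

Axiom (T1): ∅ ∈ τ? Yes; X ∈ τ? Yes.
Axiom (T2/T3): check pairwise unions and intersections of members of τ.
All pairwise intersections and unions checked — each lies in τ. Therefore τ satisfies (T1), (T2), (T3): it IS a topology on X.


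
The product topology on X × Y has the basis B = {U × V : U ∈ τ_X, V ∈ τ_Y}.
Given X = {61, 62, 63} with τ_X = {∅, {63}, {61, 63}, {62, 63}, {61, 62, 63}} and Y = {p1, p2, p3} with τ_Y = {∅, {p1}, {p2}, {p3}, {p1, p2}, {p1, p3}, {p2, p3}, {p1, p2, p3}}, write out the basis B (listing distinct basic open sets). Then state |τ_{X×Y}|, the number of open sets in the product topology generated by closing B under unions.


Basis B = {∅ × ∅, {63} × {p1}, {63} × {p2}, {63} × {p3}, {61, 63} × {p1}, {61, 63} × {p2}, {61, 63} × {p3}, {62, 63} × {p1}, {62, 63} × {p2}, {62, 63} × {p3}, {63} × {p1, p2}, {63} × {p1, p3}, {63} × {p2, p3}, {61, 62, 63} × {p1}, {61, 62, 63} × {p2}, {61, 62, 63} × {p3}, {63} × {p1, p2, p3}, {61, 63} × {p1, p2}, {61, 63} × {p1, p3}, {61, 63} × {p2, p3}, {62, 63} × {p1, p2}, {62, 63} × {p1, p3}, {62, 63} × {p2, p3}, {61, 63} × {p1, p2, p3}, {61, 62, 63} × {p1, p2}, {61, 62, 63} × {p1, p3}, {61, 62, 63} × {p2, p3}, {62, 63} × {p1, p2, p3}, {61, 62, 63} × {p1, p2, p3}}; |τ_{X×Y}| = 125.

Enumerate products U × V with U ∈ τ_X, V ∈ τ_Y (deduplicated):
  ∅ × ∅ = {} (∅)
  {63} × {p1} = {(63,p1)}
  {63} × {p2} = {(63,p2)}
  {63} × {p3} = {(63,p3)}
  {61, 63} × {p1} = {(61,p1), (63,p1)}
  {61, 63} × {p2} = {(61,p2), (63,p2)}
  {61, 63} × {p3} = {(61,p3), (63,p3)}
  {62, 63} × {p1} = {(62,p1), (63,p1)}
  {62, 63} × {p2} = {(62,p2), (63,p2)}
  {62, 63} × {p3} = {(62,p3), (63,p3)}
  {63} × {p1, p2} = {(63,p1), (63,p2)}
  {63} × {p1, p3} = {(63,p1), (63,p3)}
  {63} × {p2, p3} = {(63,p2), (63,p3)}
  {61, 62, 63} × {p1} = {(61,p1), (62,p1), (63,p1)}
  {61, 62, 63} × {p2} = {(61,p2), (62,p2), (63,p2)}
  {61, 62, 63} × {p3} = {(61,p3), (62,p3), (63,p3)}
  {63} × {p1, p2, p3} = {(63,p1), (63,p2), (63,p3)}
  {61, 63} × {p1, p2} = {(61,p1), (61,p2), (63,p1), (63,p2)}
  {61, 63} × {p1, p3} = {(61,p1), (61,p3), (63,p1), (63,p3)}
  {61, 63} × {p2, p3} = {(61,p2), (61,p3), (63,p2), (63,p3)}
  {62, 63} × {p1, p2} = {(62,p1), (62,p2), (63,p1), (63,p2)}
  {62, 63} × {p1, p3} = {(62,p1), (62,p3), (63,p1), (63,p3)}
  {62, 63} × {p2, p3} = {(62,p2), (62,p3), (63,p2), (63,p3)}
  {61, 63} × {p1, p2, p3} = {(61,p1), (61,p2), (61,p3), (63,p1), (63,p2), (63,p3)}
  {61, 62, 63} × {p1, p2} = {(61,p1), (61,p2), (62,p1), (62,p2), (63,p1), (63,p2)}
  {61, 62, 63} × {p1, p3} = {(61,p1), (61,p3), (62,p1), (62,p3), (63,p1), (63,p3)}
  {61, 62, 63} × {p2, p3} = {(61,p2), (61,p3), (62,p2), (62,p3), (63,p2), (63,p3)}
  {62, 63} × {p1, p2, p3} = {(62,p1), (62,p2), (62,p3), (63,p1), (63,p2), (63,p3)}
  {61, 62, 63} × {p1, p2, p3} = {(61,p1), (61,p2), (61,p3), (62,p1), (62,p2), (62,p3), (63,p1), (63,p2), (63,p3)}
These 29 distinct sets form the basis B.
Close under arbitrary unions to get τ_{X×Y}; counting gives |τ_{X×Y}| = 125.


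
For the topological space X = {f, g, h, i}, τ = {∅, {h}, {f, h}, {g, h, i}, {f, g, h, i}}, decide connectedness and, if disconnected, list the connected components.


(X, τ) is connected.

Find clopen sets (U ∈ τ with X ∖ U ∈ τ):
  U = ∅, X ∖ U = {f, g, h, i} — both open, so U is clopen.
  U = {f, g, h, i}, X ∖ U = ∅ — both open, so U is clopen.
Only trivial clopens (∅ and X) exist, so (X, τ) is connected.
Compute connected components by grouping points that agree on all clopens:
  component: {f, g, h, i}


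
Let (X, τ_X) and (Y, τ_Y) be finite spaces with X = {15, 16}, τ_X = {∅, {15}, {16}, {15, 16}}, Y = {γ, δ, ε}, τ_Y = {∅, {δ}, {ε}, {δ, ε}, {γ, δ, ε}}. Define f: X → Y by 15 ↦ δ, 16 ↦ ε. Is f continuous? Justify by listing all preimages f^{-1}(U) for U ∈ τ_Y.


f IS continuous.

Compute f^{-1}(U) for each U ∈ τ_Y:
  U = ∅: f^{-1}(U) = ∅ ∈ τ_X ✓.
  U = {δ}: f^{-1}(U) = {15} ∈ τ_X ✓.
  U = {ε}: f^{-1}(U) = {16} ∈ τ_X ✓.
  U = {δ, ε}: f^{-1}(U) = {15, 16} ∈ τ_X ✓.
  U = {γ, δ, ε}: f^{-1}(U) = {15, 16} ∈ τ_X ✓.
Every preimage lies in τ_X, so f IS continuous.


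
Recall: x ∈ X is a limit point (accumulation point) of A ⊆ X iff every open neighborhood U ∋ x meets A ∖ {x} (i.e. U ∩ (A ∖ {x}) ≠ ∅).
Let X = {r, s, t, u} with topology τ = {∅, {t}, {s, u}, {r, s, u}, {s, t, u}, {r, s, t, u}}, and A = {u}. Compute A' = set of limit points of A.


A' = {r, s}

For each x ∈ X, list the open sets U ∈ τ with x ∈ U, then check whether U ∩ (A ∖ {x}) ≠ ∅ for every such U.
  x = r: opens ∋ x are {r, s, u}, {r, s, t, u}; each meets A ∖ {r}, so x IS a limit point.
  x = s: opens ∋ x are {s, u}, {r, s, u}, {s, t, u}, {r, s, t, u}; each meets A ∖ {s}, so x IS a limit point.
  x = t: open {t} ∋ x has {t} ∩ (A ∖ {t}) = ∅, so x is NOT a limit point.
  x = u: open {s, u} ∋ x has {s, u} ∩ (A ∖ {u}) = ∅, so x is NOT a limit point.
Collecting: A' = {r, s}.


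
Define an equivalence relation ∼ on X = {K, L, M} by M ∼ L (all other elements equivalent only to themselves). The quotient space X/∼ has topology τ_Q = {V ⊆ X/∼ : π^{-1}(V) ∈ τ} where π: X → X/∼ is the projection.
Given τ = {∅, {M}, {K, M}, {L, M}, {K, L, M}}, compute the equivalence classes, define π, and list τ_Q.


X/∼ = {[K], [L=M]}; |τ_Q| = 3.

Equivalence classes: [K], [L=M].
Quotient map π: X → X/∼ sends K ↦ [K], L ↦ [L=M], M ↦ [L=M].
For each subset V ⊆ X/∼, compute π^{-1}(V) ⊆ X and check whether π^{-1}(V) ∈ τ. V is open in τ_Q iff π^{-1}(V) ∈ τ.
  V = {}: π^{-1}(V) = ∅ ∈ τ ✓.
  V = {[K]}: π^{-1}(V) = {K} ∉ τ ✗.
  V = {[L=M]}: π^{-1}(V) = {L, M} ∈ τ ✓.
  V = {[K], [L=M]}: π^{-1}(V) = {K, L, M} ∈ τ ✓.
Open sets in the quotient: τ_Q = {{}, {[L=M]}, {[K], [L=M]}} (3 elements).


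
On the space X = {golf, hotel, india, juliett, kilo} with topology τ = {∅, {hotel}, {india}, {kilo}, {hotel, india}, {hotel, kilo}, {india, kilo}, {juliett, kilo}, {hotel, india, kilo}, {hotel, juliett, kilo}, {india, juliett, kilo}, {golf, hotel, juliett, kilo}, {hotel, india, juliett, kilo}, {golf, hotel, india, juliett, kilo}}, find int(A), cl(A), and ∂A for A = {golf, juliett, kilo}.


int(A) = {juliett, kilo}, cl(A) = {golf, juliett, kilo}, ∂A = {golf}.

Closed sets in (X, τ) are complements of opens:
  closed(X, τ) = {∅, {golf}, {india}, {golf, hotel}, {golf, india}, {golf, juliett}, {golf, hotel, india}, {golf, hotel, juliett}, {golf, india, juliett}, {golf, juliett, kilo}, {golf, hotel, india, juliett}, {golf, hotel, juliett, kilo}, {golf, india, juliett, kilo}, {golf, hotel, india, juliett, kilo}}.
int(A) = ⋃ {U ∈ τ : U ⊆ A}. Opens contained in A: ∅, {kilo}, {juliett, kilo}.
Taking the union of these: int(A) = {juliett, kilo}.
cl(A) = ⋂ {C closed : A ⊆ C}. Closed sets containing A: {golf, juliett, kilo}, {golf, hotel, juliett, kilo}, {golf, india, juliett, kilo}, {golf, hotel, india, juliett, kilo}.
Intersecting these: cl(A) = {golf, juliett, kilo}.
∂A = cl(A) ∖ int(A) = {golf, juliett, kilo} ∖ {juliett, kilo} = {golf}.


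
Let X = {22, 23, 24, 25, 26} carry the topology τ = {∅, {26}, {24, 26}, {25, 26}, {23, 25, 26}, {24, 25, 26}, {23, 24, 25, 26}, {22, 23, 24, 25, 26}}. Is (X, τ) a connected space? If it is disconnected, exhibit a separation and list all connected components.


(X, τ) is connected.

Find clopen sets (U ∈ τ with X ∖ U ∈ τ):
  U = ∅, X ∖ U = {22, 23, 24, 25, 26} — both open, so U is clopen.
  U = {22, 23, 24, 25, 26}, X ∖ U = ∅ — both open, so U is clopen.
Only trivial clopens (∅ and X) exist, so (X, τ) is connected.
Compute connected components by grouping points that agree on all clopens:
  component: {22, 23, 24, 25, 26}


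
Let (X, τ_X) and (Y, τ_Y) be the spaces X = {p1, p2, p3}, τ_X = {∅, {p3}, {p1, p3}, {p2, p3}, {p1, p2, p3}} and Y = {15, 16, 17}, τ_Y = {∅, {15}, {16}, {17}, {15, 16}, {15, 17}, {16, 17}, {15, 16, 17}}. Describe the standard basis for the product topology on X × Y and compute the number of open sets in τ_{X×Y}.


Basis B = {∅ × ∅, {p3} × {15}, {p3} × {16}, {p3} × {17}, {p1, p3} × {15}, {p1, p3} × {16}, {p1, p3} × {17}, {p2, p3} × {15}, {p2, p3} × {16}, {p2, p3} × {17}, {p3} × {15, 16}, {p3} × {15, 17}, {p3} × {16, 17}, {p1, p2, p3} × {15}, {p1, p2, p3} × {16}, {p1, p2, p3} × {17}, {p3} × {15, 16, 17}, {p1, p3} × {15, 16}, {p1, p3} × {15, 17}, {p1, p3} × {16, 17}, {p2, p3} × {15, 16}, {p2, p3} × {15, 17}, {p2, p3} × {16, 17}, {p1, p3} × {15, 16, 17}, {p1, p2, p3} × {15, 16}, {p1, p2, p3} × {15, 17}, {p1, p2, p3} × {16, 17}, {p2, p3} × {15, 16, 17}, {p1, p2, p3} × {15, 16, 17}}; |τ_{X×Y}| = 125.

Enumerate products U × V with U ∈ τ_X, V ∈ τ_Y (deduplicated):
  ∅ × ∅ = {} (∅)
  {p3} × {15} = {(p3,15)}
  {p3} × {16} = {(p3,16)}
  {p3} × {17} = {(p3,17)}
  {p1, p3} × {15} = {(p1,15), (p3,15)}
  {p1, p3} × {16} = {(p1,16), (p3,16)}
  {p1, p3} × {17} = {(p1,17), (p3,17)}
  {p2, p3} × {15} = {(p2,15), (p3,15)}
  {p2, p3} × {16} = {(p2,16), (p3,16)}
  {p2, p3} × {17} = {(p2,17), (p3,17)}
  {p3} × {15, 16} = {(p3,15), (p3,16)}
  {p3} × {15, 17} = {(p3,15), (p3,17)}
  {p3} × {16, 17} = {(p3,16), (p3,17)}
  {p1, p2, p3} × {15} = {(p1,15), (p2,15), (p3,15)}
  {p1, p2, p3} × {16} = {(p1,16), (p2,16), (p3,16)}
  {p1, p2, p3} × {17} = {(p1,17), (p2,17), (p3,17)}
  {p3} × {15, 16, 17} = {(p3,15), (p3,16), (p3,17)}
  {p1, p3} × {15, 16} = {(p1,15), (p1,16), (p3,15), (p3,16)}
  {p1, p3} × {15, 17} = {(p1,15), (p1,17), (p3,15), (p3,17)}
  {p1, p3} × {16, 17} = {(p1,16), (p1,17), (p3,16), (p3,17)}
  {p2, p3} × {15, 16} = {(p2,15), (p2,16), (p3,15), (p3,16)}
  {p2, p3} × {15, 17} = {(p2,15), (p2,17), (p3,15), (p3,17)}
  {p2, p3} × {16, 17} = {(p2,16), (p2,17), (p3,16), (p3,17)}
  {p1, p3} × {15, 16, 17} = {(p1,15), (p1,16), (p1,17), (p3,15), (p3,16), (p3,17)}
  {p1, p2, p3} × {15, 16} = {(p1,15), (p1,16), (p2,15), (p2,16), (p3,15), (p3,16)}
  {p1, p2, p3} × {15, 17} = {(p1,15), (p1,17), (p2,15), (p2,17), (p3,15), (p3,17)}
  {p1, p2, p3} × {16, 17} = {(p1,16), (p1,17), (p2,16), (p2,17), (p3,16), (p3,17)}
  {p2, p3} × {15, 16, 17} = {(p2,15), (p2,16), (p2,17), (p3,15), (p3,16), (p3,17)}
  {p1, p2, p3} × {15, 16, 17} = {(p1,15), (p1,16), (p1,17), (p2,15), (p2,16), (p2,17), (p3,15), (p3,16), (p3,17)}
These 29 distinct sets form the basis B.
Close under arbitrary unions to get τ_{X×Y}; counting gives |τ_{X×Y}| = 125.


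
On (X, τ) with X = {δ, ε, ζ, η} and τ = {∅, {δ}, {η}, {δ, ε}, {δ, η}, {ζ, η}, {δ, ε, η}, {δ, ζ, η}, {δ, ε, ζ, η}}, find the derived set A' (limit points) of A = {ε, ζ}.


A' = ∅

For each x ∈ X, list the open sets U ∈ τ with x ∈ U, then check whether U ∩ (A ∖ {x}) ≠ ∅ for every such U.
  x = δ: open {δ} ∋ x has {δ} ∩ (A ∖ {δ}) = ∅, so x is NOT a limit point.
  x = ε: open {δ, ε} ∋ x has {δ, ε} ∩ (A ∖ {ε}) = ∅, so x is NOT a limit point.
  x = ζ: open {ζ, η} ∋ x has {ζ, η} ∩ (A ∖ {ζ}) = ∅, so x is NOT a limit point.
  x = η: open {η} ∋ x has {η} ∩ (A ∖ {η}) = ∅, so x is NOT a limit point.
Collecting: A' = ∅.


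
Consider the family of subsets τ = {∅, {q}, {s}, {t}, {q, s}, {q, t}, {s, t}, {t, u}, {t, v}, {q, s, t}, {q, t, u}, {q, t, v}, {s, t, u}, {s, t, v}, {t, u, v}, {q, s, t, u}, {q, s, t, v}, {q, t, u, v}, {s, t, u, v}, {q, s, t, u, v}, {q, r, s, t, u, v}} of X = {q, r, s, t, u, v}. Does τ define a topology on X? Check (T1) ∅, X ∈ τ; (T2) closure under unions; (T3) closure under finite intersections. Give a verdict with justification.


τ IS a topology on X.

Axiom (T1): ∅ ∈ τ? Yes; X ∈ τ? Yes.
Axiom (T2/T3): check pairwise unions and intersections of members of τ.
All pairwise intersections and unions checked — each lies in τ. Therefore τ satisfies (T1), (T2), (T3): it IS a topology on X.


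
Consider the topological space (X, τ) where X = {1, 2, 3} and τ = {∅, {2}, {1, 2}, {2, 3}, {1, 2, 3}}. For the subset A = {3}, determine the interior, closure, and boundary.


int(A) = ∅, cl(A) = {3}, ∂A = {3}.

Closed sets in (X, τ) are complements of opens:
  closed(X, τ) = {∅, {1}, {3}, {1, 3}, {1, 2, 3}}.
int(A) = ⋃ {U ∈ τ : U ⊆ A}. Opens contained in A: ∅.
Taking the union of these: int(A) = ∅.
cl(A) = ⋂ {C closed : A ⊆ C}. Closed sets containing A: {3}, {1, 3}, {1, 2, 3}.
Intersecting these: cl(A) = {3}.
∂A = cl(A) ∖ int(A) = {3} ∖ ∅ = {3}.


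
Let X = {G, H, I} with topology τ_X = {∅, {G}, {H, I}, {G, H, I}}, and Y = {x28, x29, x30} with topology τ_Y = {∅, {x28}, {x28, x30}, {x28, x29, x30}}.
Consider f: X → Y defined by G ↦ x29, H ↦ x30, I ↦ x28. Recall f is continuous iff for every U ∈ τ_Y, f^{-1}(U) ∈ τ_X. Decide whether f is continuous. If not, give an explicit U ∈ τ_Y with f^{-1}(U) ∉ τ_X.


f is NOT continuous.

Compute f^{-1}(U) for each U ∈ τ_Y:
  U = ∅: f^{-1}(U) = ∅ ∈ τ_X ✓.
  U = {x28}: f^{-1}(U) = {I} ∉ τ_X ✗.
  U = {x28, x30}: f^{-1}(U) = {H, I} ∈ τ_X ✓.
  U = {x28, x29, x30}: f^{-1}(U) = {G, H, I} ∈ τ_X ✓.
Found U = {x28} with f^{-1}(U) = {I} not in τ_X. Therefore f is NOT continuous.


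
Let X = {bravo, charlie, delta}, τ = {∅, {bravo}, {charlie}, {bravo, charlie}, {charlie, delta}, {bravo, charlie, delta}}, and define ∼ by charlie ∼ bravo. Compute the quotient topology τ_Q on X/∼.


X/∼ = {[bravo=charlie], [delta]}; |τ_Q| = 3.

Equivalence classes: [bravo=charlie], [delta].
Quotient map π: X → X/∼ sends bravo ↦ [bravo=charlie], charlie ↦ [bravo=charlie], delta ↦ [delta].
For each subset V ⊆ X/∼, compute π^{-1}(V) ⊆ X and check whether π^{-1}(V) ∈ τ. V is open in τ_Q iff π^{-1}(V) ∈ τ.
  V = {}: π^{-1}(V) = ∅ ∈ τ ✓.
  V = {[bravo=charlie]}: π^{-1}(V) = {bravo, charlie} ∈ τ ✓.
  V = {[delta]}: π^{-1}(V) = {delta} ∉ τ ✗.
  V = {[bravo=charlie], [delta]}: π^{-1}(V) = {bravo, charlie, delta} ∈ τ ✓.
Open sets in the quotient: τ_Q = {{}, {[bravo=charlie]}, {[bravo=charlie], [delta]}} (3 elements).


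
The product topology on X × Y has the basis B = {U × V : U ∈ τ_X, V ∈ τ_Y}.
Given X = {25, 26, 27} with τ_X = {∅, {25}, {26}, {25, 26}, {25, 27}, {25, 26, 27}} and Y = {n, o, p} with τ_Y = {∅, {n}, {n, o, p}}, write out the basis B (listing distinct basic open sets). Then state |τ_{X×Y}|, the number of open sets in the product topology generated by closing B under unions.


Basis B = {∅ × ∅, {25} × {n}, {26} × {n}, {25, 26} × {n}, {25, 27} × {n}, {25} × {n, o, p}, {25, 26, 27} × {n}, {26} × {n, o, p}, {25, 26} × {n, o, p}, {25, 27} × {n, o, p}, {25, 26, 27} × {n, o, p}}; |τ_{X×Y}| = 18.

Enumerate products U × V with U ∈ τ_X, V ∈ τ_Y (deduplicated):
  ∅ × ∅ = {} (∅)
  {25} × {n} = {(25,n)}
  {26} × {n} = {(26,n)}
  {25, 26} × {n} = {(25,n), (26,n)}
  {25, 27} × {n} = {(25,n), (27,n)}
  {25} × {n, o, p} = {(25,n), (25,o), (25,p)}
  {25, 26, 27} × {n} = {(25,n), (26,n), (27,n)}
  {26} × {n, o, p} = {(26,n), (26,o), (26,p)}
  {25, 26} × {n, o, p} = {(25,n), (25,o), (25,p), (26,n), (26,o), (26,p)}
  {25, 27} × {n, o, p} = {(25,n), (25,o), (25,p), (27,n), (27,o), (27,p)}
  {25, 26, 27} × {n, o, p} = {(25,n), (25,o), (25,p), (26,n), (26,o), (26,p), (27,n), (27,o), (27,p)}
These 11 distinct sets form the basis B.
Close under arbitrary unions to get τ_{X×Y}; counting gives |τ_{X×Y}| = 18.


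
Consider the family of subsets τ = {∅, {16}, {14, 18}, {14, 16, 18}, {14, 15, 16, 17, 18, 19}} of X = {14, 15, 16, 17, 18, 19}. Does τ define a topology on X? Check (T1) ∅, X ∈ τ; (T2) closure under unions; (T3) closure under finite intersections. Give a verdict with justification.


τ IS a topology on X.

Axiom (T1): ∅ ∈ τ? Yes; X ∈ τ? Yes.
Axiom (T2/T3): check pairwise unions and intersections of members of τ.
All pairwise intersections and unions checked — each lies in τ. Therefore τ satisfies (T1), (T2), (T3): it IS a topology on X.


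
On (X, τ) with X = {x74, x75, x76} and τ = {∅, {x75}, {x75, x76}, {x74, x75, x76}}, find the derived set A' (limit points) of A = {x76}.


A' = {x74}

For each x ∈ X, list the open sets U ∈ τ with x ∈ U, then check whether U ∩ (A ∖ {x}) ≠ ∅ for every such U.
  x = x74: opens ∋ x are {x74, x75, x76}; each meets A ∖ {x74}, so x IS a limit point.
  x = x75: open {x75} ∋ x has {x75} ∩ (A ∖ {x75}) = ∅, so x is NOT a limit point.
  x = x76: open {x75, x76} ∋ x has {x75, x76} ∩ (A ∖ {x76}) = ∅, so x is NOT a limit point.
Collecting: A' = {x74}.


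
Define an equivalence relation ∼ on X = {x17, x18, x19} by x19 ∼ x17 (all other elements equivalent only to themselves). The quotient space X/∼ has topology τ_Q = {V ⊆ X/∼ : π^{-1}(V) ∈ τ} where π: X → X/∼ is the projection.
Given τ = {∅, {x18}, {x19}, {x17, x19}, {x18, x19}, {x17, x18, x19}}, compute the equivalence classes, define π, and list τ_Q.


X/∼ = {[x17=x19], [x18]}; |τ_Q| = 4.

Equivalence classes: [x17=x19], [x18].
Quotient map π: X → X/∼ sends x17 ↦ [x17=x19], x18 ↦ [x18], x19 ↦ [x17=x19].
For each subset V ⊆ X/∼, compute π^{-1}(V) ⊆ X and check whether π^{-1}(V) ∈ τ. V is open in τ_Q iff π^{-1}(V) ∈ τ.
  V = {}: π^{-1}(V) = ∅ ∈ τ ✓.
  V = {[x17=x19]}: π^{-1}(V) = {x17, x19} ∈ τ ✓.
  V = {[x18]}: π^{-1}(V) = {x18} ∈ τ ✓.
  V = {[x17=x19], [x18]}: π^{-1}(V) = {x17, x18, x19} ∈ τ ✓.
Open sets in the quotient: τ_Q = {{}, {[x17=x19]}, {[x18]}, {[x17=x19], [x18]}} (4 elements).


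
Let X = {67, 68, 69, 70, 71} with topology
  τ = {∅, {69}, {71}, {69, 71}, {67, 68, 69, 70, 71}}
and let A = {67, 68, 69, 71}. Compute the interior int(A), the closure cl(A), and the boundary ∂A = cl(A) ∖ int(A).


int(A) = {69, 71}, cl(A) = {67, 68, 69, 70, 71}, ∂A = {67, 68, 70}.

Closed sets in (X, τ) are complements of opens:
  closed(X, τ) = {∅, {67, 68, 70}, {67, 68, 69, 70}, {67, 68, 70, 71}, {67, 68, 69, 70, 71}}.
int(A) = ⋃ {U ∈ τ : U ⊆ A}. Opens contained in A: ∅, {69}, {71}, {69, 71}.
Taking the union of these: int(A) = {69, 71}.
cl(A) = ⋂ {C closed : A ⊆ C}. Closed sets containing A: {67, 68, 69, 70, 71}.
Intersecting these: cl(A) = {67, 68, 69, 70, 71}.
∂A = cl(A) ∖ int(A) = {67, 68, 69, 70, 71} ∖ {69, 71} = {67, 68, 70}.


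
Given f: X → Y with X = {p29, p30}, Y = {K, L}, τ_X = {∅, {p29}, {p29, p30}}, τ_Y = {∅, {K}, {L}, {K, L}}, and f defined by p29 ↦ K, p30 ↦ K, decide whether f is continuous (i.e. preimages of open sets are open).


f IS continuous.

Compute f^{-1}(U) for each U ∈ τ_Y:
  U = ∅: f^{-1}(U) = ∅ ∈ τ_X ✓.
  U = {K}: f^{-1}(U) = {p29, p30} ∈ τ_X ✓.
  U = {L}: f^{-1}(U) = ∅ ∈ τ_X ✓.
  U = {K, L}: f^{-1}(U) = {p29, p30} ∈ τ_X ✓.
Every preimage lies in τ_X, so f IS continuous.


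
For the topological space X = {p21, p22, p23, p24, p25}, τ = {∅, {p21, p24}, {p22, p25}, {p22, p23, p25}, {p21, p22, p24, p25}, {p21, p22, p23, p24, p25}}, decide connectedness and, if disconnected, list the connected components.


(X, τ) is disconnected; components = [{p21, p24}, {p22, p23, p25}].

Find clopen sets (U ∈ τ with X ∖ U ∈ τ):
  U = ∅, X ∖ U = {p21, p22, p23, p24, p25} — both open, so U is clopen.
  U = {p21, p24}, X ∖ U = {p22, p23, p25} — both open, so U is clopen.
  U = {p22, p23, p25}, X ∖ U = {p21, p24} — both open, so U is clopen.
  U = {p21, p22, p23, p24, p25}, X ∖ U = ∅ — both open, so U is clopen.
Nontrivial clopen(s) exist: e.g. {p22, p23, p25}. So (X, τ) is disconnected.
Compute connected components by grouping points that agree on all clopens:
  component: {p21, p24}
  component: {p22, p23, p25}


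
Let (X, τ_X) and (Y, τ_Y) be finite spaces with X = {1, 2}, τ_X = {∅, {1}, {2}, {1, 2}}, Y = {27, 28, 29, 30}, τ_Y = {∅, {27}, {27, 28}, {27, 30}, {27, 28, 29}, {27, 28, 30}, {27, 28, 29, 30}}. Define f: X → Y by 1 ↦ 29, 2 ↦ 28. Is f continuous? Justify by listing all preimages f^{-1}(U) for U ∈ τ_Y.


f IS continuous.

Compute f^{-1}(U) for each U ∈ τ_Y:
  U = ∅: f^{-1}(U) = ∅ ∈ τ_X ✓.
  U = {27}: f^{-1}(U) = ∅ ∈ τ_X ✓.
  U = {27, 28}: f^{-1}(U) = {2} ∈ τ_X ✓.
  U = {27, 30}: f^{-1}(U) = ∅ ∈ τ_X ✓.
  U = {27, 28, 29}: f^{-1}(U) = {1, 2} ∈ τ_X ✓.
  U = {27, 28, 30}: f^{-1}(U) = {2} ∈ τ_X ✓.
  U = {27, 28, 29, 30}: f^{-1}(U) = {1, 2} ∈ τ_X ✓.
Every preimage lies in τ_X, so f IS continuous.


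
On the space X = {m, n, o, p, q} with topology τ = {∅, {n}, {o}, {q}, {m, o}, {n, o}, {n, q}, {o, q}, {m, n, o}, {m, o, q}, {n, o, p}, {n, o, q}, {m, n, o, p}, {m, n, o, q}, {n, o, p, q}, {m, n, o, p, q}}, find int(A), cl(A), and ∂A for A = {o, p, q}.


int(A) = {o, q}, cl(A) = {m, o, p, q}, ∂A = {m, p}.

Closed sets in (X, τ) are complements of opens:
  closed(X, τ) = {∅, {m}, {p}, {q}, {m, p}, {m, q}, {n, p}, {p, q}, {m, n, p}, {m, o, p}, {m, p, q}, {n, p, q}, {m, n, o, p}, {m, n, p, q}, {m, o, p, q}, {m, n, o, p, q}}.
int(A) = ⋃ {U ∈ τ : U ⊆ A}. Opens contained in A: ∅, {o}, {q}, {o, q}.
Taking the union of these: int(A) = {o, q}.
cl(A) = ⋂ {C closed : A ⊆ C}. Closed sets containing A: {m, o, p, q}, {m, n, o, p, q}.
Intersecting these: cl(A) = {m, o, p, q}.
∂A = cl(A) ∖ int(A) = {m, o, p, q} ∖ {o, q} = {m, p}.


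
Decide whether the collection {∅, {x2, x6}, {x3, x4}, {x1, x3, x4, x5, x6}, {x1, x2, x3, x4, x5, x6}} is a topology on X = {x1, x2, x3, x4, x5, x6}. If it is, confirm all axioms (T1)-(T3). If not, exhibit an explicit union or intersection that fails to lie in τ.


τ is NOT a topology on X.

Axiom (T1): ∅ ∈ τ? Yes; X ∈ τ? Yes.
Axiom (T2/T3): check pairwise unions and intersections of members of τ.
Counterexample for (T2): {x2, x6} ∪ {x3, x4} = {x2, x3, x4, x6} ∉ τ. Therefore τ is NOT a topology.


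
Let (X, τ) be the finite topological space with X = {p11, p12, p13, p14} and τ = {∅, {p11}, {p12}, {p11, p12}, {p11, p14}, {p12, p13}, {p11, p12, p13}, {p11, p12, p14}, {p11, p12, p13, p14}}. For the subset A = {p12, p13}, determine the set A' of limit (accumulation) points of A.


A' = {p13}

For each x ∈ X, list the open sets U ∈ τ with x ∈ U, then check whether U ∩ (A ∖ {x}) ≠ ∅ for every such U.
  x = p11: open {p11} ∋ x has {p11} ∩ (A ∖ {p11}) = ∅, so x is NOT a limit point.
  x = p12: open {p12} ∋ x has {p12} ∩ (A ∖ {p12}) = ∅, so x is NOT a limit point.
  x = p13: opens ∋ x are {p12, p13}, {p11, p12, p13}, {p11, p12, p13, p14}; each meets A ∖ {p13}, so x IS a limit point.
  x = p14: open {p11, p14} ∋ x has {p11, p14} ∩ (A ∖ {p14}) = ∅, so x is NOT a limit point.
Collecting: A' = {p13}.


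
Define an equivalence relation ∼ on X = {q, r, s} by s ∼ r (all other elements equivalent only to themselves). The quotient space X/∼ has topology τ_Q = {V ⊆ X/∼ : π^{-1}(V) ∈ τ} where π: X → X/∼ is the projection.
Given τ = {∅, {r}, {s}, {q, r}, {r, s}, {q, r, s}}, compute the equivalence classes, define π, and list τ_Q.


X/∼ = {[q], [r=s]}; |τ_Q| = 3.

Equivalence classes: [q], [r=s].
Quotient map π: X → X/∼ sends q ↦ [q], r ↦ [r=s], s ↦ [r=s].
For each subset V ⊆ X/∼, compute π^{-1}(V) ⊆ X and check whether π^{-1}(V) ∈ τ. V is open in τ_Q iff π^{-1}(V) ∈ τ.
  V = {}: π^{-1}(V) = ∅ ∈ τ ✓.
  V = {[q]}: π^{-1}(V) = {q} ∉ τ ✗.
  V = {[r=s]}: π^{-1}(V) = {r, s} ∈ τ ✓.
  V = {[q], [r=s]}: π^{-1}(V) = {q, r, s} ∈ τ ✓.
Open sets in the quotient: τ_Q = {{}, {[r=s]}, {[q], [r=s]}} (3 elements).


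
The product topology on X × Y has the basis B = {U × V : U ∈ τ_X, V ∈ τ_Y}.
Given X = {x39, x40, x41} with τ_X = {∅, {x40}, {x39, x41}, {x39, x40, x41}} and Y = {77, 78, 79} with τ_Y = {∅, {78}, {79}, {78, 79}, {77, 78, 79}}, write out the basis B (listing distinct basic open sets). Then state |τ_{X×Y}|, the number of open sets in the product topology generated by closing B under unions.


Basis B = {∅ × ∅, {x40} × {78}, {x40} × {79}, {x39, x41} × {78}, {x39, x41} × {79}, {x40} × {78, 79}, {x39, x40, x41} × {78}, {x39, x40, x41} × {79}, {x40} × {77, 78, 79}, {x39, x41} × {78, 79}, {x39, x41} × {77, 78, 79}, {x39, x40, x41} × {78, 79}, {x39, x40, x41} × {77, 78, 79}}; |τ_{X×Y}| = 25.

Enumerate products U × V with U ∈ τ_X, V ∈ τ_Y (deduplicated):
  ∅ × ∅ = {} (∅)
  {x40} × {78} = {(x40,78)}
  {x40} × {79} = {(x40,79)}
  {x39, x41} × {78} = {(x39,78), (x41,78)}
  {x39, x41} × {79} = {(x39,79), (x41,79)}
  {x40} × {78, 79} = {(x40,78), (x40,79)}
  {x39, x40, x41} × {78} = {(x39,78), (x40,78), (x41,78)}
  {x39, x40, x41} × {79} = {(x39,79), (x40,79), (x41,79)}
  {x40} × {77, 78, 79} = {(x40,77), (x40,78), (x40,79)}
  {x39, x41} × {78, 79} = {(x39,78), (x39,79), (x41,78), (x41,79)}
  {x39, x41} × {77, 78, 79} = {(x39,77), (x39,78), (x39,79), (x41,77), (x41,78), (x41,79)}
  {x39, x40, x41} × {78, 79} = {(x39,78), (x39,79), (x40,78), (x40,79), (x41,78), (x41,79)}
  {x39, x40, x41} × {77, 78, 79} = {(x39,77), (x39,78), (x39,79), (x40,77), (x40,78), (x40,79), (x41,77), (x41,78), (x41,79)}
These 13 distinct sets form the basis B.
Close under arbitrary unions to get τ_{X×Y}; counting gives |τ_{X×Y}| = 25.


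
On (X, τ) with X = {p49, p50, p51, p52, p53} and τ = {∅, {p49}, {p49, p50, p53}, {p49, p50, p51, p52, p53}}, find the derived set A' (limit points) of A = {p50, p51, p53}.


A' = {p50, p51, p52, p53}

For each x ∈ X, list the open sets U ∈ τ with x ∈ U, then check whether U ∩ (A ∖ {x}) ≠ ∅ for every such U.
  x = p49: open {p49} ∋ x has {p49} ∩ (A ∖ {p49}) = ∅, so x is NOT a limit point.
  x = p50: opens ∋ x are {p49, p50, p53}, {p49, p50, p51, p52, p53}; each meets A ∖ {p50}, so x IS a limit point.
  x = p51: opens ∋ x are {p49, p50, p51, p52, p53}; each meets A ∖ {p51}, so x IS a limit point.
  x = p52: opens ∋ x are {p49, p50, p51, p52, p53}; each meets A ∖ {p52}, so x IS a limit point.
  x = p53: opens ∋ x are {p49, p50, p53}, {p49, p50, p51, p52, p53}; each meets A ∖ {p53}, so x IS a limit point.
Collecting: A' = {p50, p51, p52, p53}.


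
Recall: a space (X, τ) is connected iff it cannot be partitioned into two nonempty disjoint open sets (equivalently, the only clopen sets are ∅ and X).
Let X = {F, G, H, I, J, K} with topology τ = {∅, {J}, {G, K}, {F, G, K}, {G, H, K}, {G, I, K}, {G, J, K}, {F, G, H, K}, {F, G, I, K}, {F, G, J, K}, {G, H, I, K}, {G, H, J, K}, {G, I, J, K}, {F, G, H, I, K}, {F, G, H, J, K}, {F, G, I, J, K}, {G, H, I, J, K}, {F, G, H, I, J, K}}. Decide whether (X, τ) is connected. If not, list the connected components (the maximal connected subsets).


(X, τ) is disconnected; components = [{J}, {F, G, H, I, K}].

Find clopen sets (U ∈ τ with X ∖ U ∈ τ):
  U = ∅, X ∖ U = {F, G, H, I, J, K} — both open, so U is clopen.
  U = {J}, X ∖ U = {F, G, H, I, K} — both open, so U is clopen.
  U = {F, G, H, I, K}, X ∖ U = {J} — both open, so U is clopen.
  U = {F, G, H, I, J, K}, X ∖ U = ∅ — both open, so U is clopen.
Nontrivial clopen(s) exist: e.g. {F, G, H, I, K}. So (X, τ) is disconnected.
Compute connected components by grouping points that agree on all clopens:
  component: {J}
  component: {F, G, H, I, K}


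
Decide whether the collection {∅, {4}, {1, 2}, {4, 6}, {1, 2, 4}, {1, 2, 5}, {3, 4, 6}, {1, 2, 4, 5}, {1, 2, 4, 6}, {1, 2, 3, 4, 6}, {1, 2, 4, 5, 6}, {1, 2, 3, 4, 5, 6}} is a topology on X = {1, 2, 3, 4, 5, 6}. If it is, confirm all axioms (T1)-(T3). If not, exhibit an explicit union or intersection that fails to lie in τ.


τ IS a topology on X.

Axiom (T1): ∅ ∈ τ? Yes; X ∈ τ? Yes.
Axiom (T2/T3): check pairwise unions and intersections of members of τ.
All pairwise intersections and unions checked — each lies in τ. Therefore τ satisfies (T1), (T2), (T3): it IS a topology on X.


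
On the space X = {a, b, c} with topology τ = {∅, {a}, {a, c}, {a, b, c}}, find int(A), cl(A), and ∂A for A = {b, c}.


int(A) = ∅, cl(A) = {b, c}, ∂A = {b, c}.

Closed sets in (X, τ) are complements of opens:
  closed(X, τ) = {∅, {b}, {b, c}, {a, b, c}}.
int(A) = ⋃ {U ∈ τ : U ⊆ A}. Opens contained in A: ∅.
Taking the union of these: int(A) = ∅.
cl(A) = ⋂ {C closed : A ⊆ C}. Closed sets containing A: {b, c}, {a, b, c}.
Intersecting these: cl(A) = {b, c}.
∂A = cl(A) ∖ int(A) = {b, c} ∖ ∅ = {b, c}.


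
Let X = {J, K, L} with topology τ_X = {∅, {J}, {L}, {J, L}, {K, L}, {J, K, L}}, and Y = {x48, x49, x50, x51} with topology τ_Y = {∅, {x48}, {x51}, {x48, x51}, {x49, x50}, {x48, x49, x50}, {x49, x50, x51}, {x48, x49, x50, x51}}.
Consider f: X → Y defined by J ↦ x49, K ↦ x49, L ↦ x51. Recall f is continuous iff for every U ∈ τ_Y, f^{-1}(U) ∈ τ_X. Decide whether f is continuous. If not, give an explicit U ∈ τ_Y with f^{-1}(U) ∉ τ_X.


f is NOT continuous.

Compute f^{-1}(U) for each U ∈ τ_Y:
  U = ∅: f^{-1}(U) = ∅ ∈ τ_X ✓.
  U = {x48}: f^{-1}(U) = ∅ ∈ τ_X ✓.
  U = {x51}: f^{-1}(U) = {L} ∈ τ_X ✓.
  U = {x48, x51}: f^{-1}(U) = {L} ∈ τ_X ✓.
  U = {x49, x50}: f^{-1}(U) = {J, K} ∉ τ_X ✗.
  U = {x48, x49, x50}: f^{-1}(U) = {J, K} ∉ τ_X ✗.
  U = {x49, x50, x51}: f^{-1}(U) = {J, K, L} ∈ τ_X ✓.
  U = {x48, x49, x50, x51}: f^{-1}(U) = {J, K, L} ∈ τ_X ✓.
Found U = {x49, x50} with f^{-1}(U) = {J, K} not in τ_X. Therefore f is NOT continuous.


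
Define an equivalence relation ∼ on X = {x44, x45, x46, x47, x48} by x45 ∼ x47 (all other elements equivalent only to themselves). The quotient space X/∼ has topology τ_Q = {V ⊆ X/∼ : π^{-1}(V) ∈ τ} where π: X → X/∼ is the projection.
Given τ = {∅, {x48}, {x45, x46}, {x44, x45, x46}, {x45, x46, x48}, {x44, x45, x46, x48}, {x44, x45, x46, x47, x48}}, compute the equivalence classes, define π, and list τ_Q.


X/∼ = {[x44], [x45=x47], [x46], [x48]}; |τ_Q| = 3.

Equivalence classes: [x44], [x45=x47], [x46], [x48].
Quotient map π: X → X/∼ sends x44 ↦ [x44], x45 ↦ [x45=x47], x46 ↦ [x46], x47 ↦ [x45=x47], x48 ↦ [x48].
For each subset V ⊆ X/∼, compute π^{-1}(V) ⊆ X and check whether π^{-1}(V) ∈ τ. V is open in τ_Q iff π^{-1}(V) ∈ τ.
  V = {}: π^{-1}(V) = ∅ ∈ τ ✓.
  V = {[x44]}: π^{-1}(V) = {x44} ∉ τ ✗.
  V = {[x45=x47]}: π^{-1}(V) = {x45, x47} ∉ τ ✗.
  V = {[x44], [x45=x47]}: π^{-1}(V) = {x44, x45, x47} ∉ τ ✗.
  V = {[x46]}: π^{-1}(V) = {x46} ∉ τ ✗.
  V = {[x44], [x46]}: π^{-1}(V) = {x44, x46} ∉ τ ✗.
  V = {[x45=x47], [x46]}: π^{-1}(V) = {x45, x46, x47} ∉ τ ✗.
  V = {[x44], [x45=x47], [x46]}: π^{-1}(V) = {x44, x45, x46, x47} ∉ τ ✗.
  V = {[x48]}: π^{-1}(V) = {x48} ∈ τ ✓.
  V = {[x44], [x48]}: π^{-1}(V) = {x44, x48} ∉ τ ✗.
  V = {[x45=x47], [x48]}: π^{-1}(V) = {x45, x47, x48} ∉ τ ✗.
  V = {[x44], [x45=x47], [x48]}: π^{-1}(V) = {x44, x45, x47, x48} ∉ τ ✗.
  V = {[x46], [x48]}: π^{-1}(V) = {x46, x48} ∉ τ ✗.
  V = {[x44], [x46], [x48]}: π^{-1}(V) = {x44, x46, x48} ∉ τ ✗.
  V = {[x45=x47], [x46], [x48]}: π^{-1}(V) = {x45, x46, x47, x48} ∉ τ ✗.
  V = {[x44], [x45=x47], [x46], [x48]}: π^{-1}(V) = {x44, x45, x46, x47, x48} ∈ τ ✓.
Open sets in the quotient: τ_Q = {{}, {[x48]}, {[x44], [x45=x47], [x46], [x48]}} (3 elements).
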